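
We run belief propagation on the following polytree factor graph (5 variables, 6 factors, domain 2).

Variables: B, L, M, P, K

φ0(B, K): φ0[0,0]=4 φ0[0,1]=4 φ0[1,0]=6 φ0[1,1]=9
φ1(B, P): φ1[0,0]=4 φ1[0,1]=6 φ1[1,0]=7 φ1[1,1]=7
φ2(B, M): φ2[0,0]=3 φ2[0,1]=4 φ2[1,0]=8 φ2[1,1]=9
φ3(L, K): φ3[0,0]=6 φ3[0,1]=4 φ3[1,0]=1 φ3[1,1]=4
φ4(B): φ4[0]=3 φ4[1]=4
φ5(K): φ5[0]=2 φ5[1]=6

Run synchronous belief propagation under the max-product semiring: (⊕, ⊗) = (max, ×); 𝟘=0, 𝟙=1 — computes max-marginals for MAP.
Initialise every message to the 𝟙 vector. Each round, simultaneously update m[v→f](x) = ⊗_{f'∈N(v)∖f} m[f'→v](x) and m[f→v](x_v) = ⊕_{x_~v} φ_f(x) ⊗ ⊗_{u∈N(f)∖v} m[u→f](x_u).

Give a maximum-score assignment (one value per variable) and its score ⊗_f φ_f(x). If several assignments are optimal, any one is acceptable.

init: all messages = 𝟙 over 2 values
r1 m[φ0→B] = [4, 9]
r1 m[φ0→K] = [6, 9]
r1 m[φ1→B] = [6, 7]
r1 m[φ1→P] = [7, 7]
r1 m[φ2→B] = [4, 9]
r1 m[φ2→M] = [8, 9]
r1 m[φ3→L] = [6, 4]
r1 m[φ3→K] = [6, 4]
r1 m[φ4→B] = [3, 4]
r1 m[φ5→K] = [2, 6]
r1 m[B→φ0] = [1, 1]
r1 m[B→φ1] = [1, 1]
r1 m[B→φ2] = [1, 1]
r1 m[B→φ4] = [1, 1]
r1 m[L→φ3] = [1, 1]
r1 m[M→φ2] = [1, 1]
r1 m[P→φ1] = [1, 1]
r1 m[K→φ0] = [1, 1]
r1 m[K→φ3] = [1, 1]
r1 m[K→φ5] = [1, 1]
r2 m[φ0→B] = [4, 9]
r2 m[φ0→K] = [6, 9]
r2 m[φ1→B] = [6, 7]
r2 m[φ1→P] = [7, 7]
r2 m[φ2→B] = [4, 9]
r2 m[φ2→M] = [8, 9]
r2 m[φ3→L] = [6, 4]
r2 m[φ3→K] = [6, 4]
r2 m[φ4→B] = [3, 4]
r2 m[φ5→K] = [2, 6]
r2 m[B→φ0] = [72, 252]
r2 m[B→φ1] = [48, 324]
r2 m[B→φ2] = [72, 252]
r2 m[B→φ4] = [96, 567]
r2 m[L→φ3] = [1, 1]
r2 m[M→φ2] = [1, 1]
r2 m[P→φ1] = [1, 1]
r2 m[K→φ0] = [12, 24]
r2 m[K→φ3] = [12, 54]
r2 m[K→φ5] = [36, 36]
r3 m[φ0→B] = [96, 216]
r3 m[φ0→K] = [1512, 2268]
r3 m[φ1→B] = [6, 7]
r3 m[φ1→P] = [2268, 2268]
r3 m[φ2→B] = [4, 9]
r3 m[φ2→M] = [2016, 2268]
r3 m[φ3→L] = [216, 216]
r3 m[φ3→K] = [6, 4]
r3 m[φ4→B] = [3, 4]
r3 m[φ5→K] = [2, 6]
r3 m[B→φ0] = [72, 252]
r3 m[B→φ1] = [48, 324]
r3 m[B→φ2] = [72, 252]
r3 m[B→φ4] = [96, 567]
r3 m[L→φ3] = [1, 1]
r3 m[M→φ2] = [1, 1]
r3 m[P→φ1] = [1, 1]
r3 m[K→φ0] = [12, 24]
r3 m[K→φ3] = [12, 54]
r3 m[K→φ5] = [36, 36]
r4 m[φ0→B] = [96, 216]
r4 m[φ0→K] = [1512, 2268]
r4 m[φ1→B] = [6, 7]
r4 m[φ1→P] = [2268, 2268]
r4 m[φ2→B] = [4, 9]
r4 m[φ2→M] = [2016, 2268]
r4 m[φ3→L] = [216, 216]
r4 m[φ3→K] = [6, 4]
r4 m[φ4→B] = [3, 4]
r4 m[φ5→K] = [2, 6]
r4 m[B→φ0] = [72, 252]
r4 m[B→φ1] = [1152, 7776]
r4 m[B→φ2] = [1728, 6048]
r4 m[B→φ4] = [2304, 13608]
r4 m[L→φ3] = [1, 1]
r4 m[M→φ2] = [1, 1]
r4 m[P→φ1] = [1, 1]
r4 m[K→φ0] = [12, 24]
r4 m[K→φ3] = [3024, 13608]
r4 m[K→φ5] = [9072, 9072]
r5 m[φ0→B] = [96, 216]
r5 m[φ0→K] = [1512, 2268]
r5 m[φ1→B] = [6, 7]
r5 m[φ1→P] = [54432, 54432]
r5 m[φ2→B] = [4, 9]
r5 m[φ2→M] = [48384, 54432]
r5 m[φ3→L] = [54432, 54432]
r5 m[φ3→K] = [6, 4]
r5 m[φ4→B] = [3, 4]
r5 m[φ5→K] = [2, 6]
r5 m[B→φ0] = [72, 252]
r5 m[B→φ1] = [1152, 7776]
r5 m[B→φ2] = [1728, 6048]
r5 m[B→φ4] = [2304, 13608]
r5 m[L→φ3] = [1, 1]
r5 m[M→φ2] = [1, 1]
r5 m[P→φ1] = [1, 1]
r5 m[K→φ0] = [12, 24]
r5 m[K→φ3] = [3024, 13608]
r5 m[K→φ5] = [9072, 9072]
r6 m[φ0→B] = [96, 216]
r6 m[φ0→K] = [1512, 2268]
r6 m[φ1→B] = [6, 7]
r6 m[φ1→P] = [54432, 54432]
r6 m[φ2→B] = [4, 9]
r6 m[φ2→M] = [48384, 54432]
r6 m[φ3→L] = [54432, 54432]
r6 m[φ3→K] = [6, 4]
r6 m[φ4→B] = [3, 4]
r6 m[φ5→K] = [2, 6]
r6 m[B→φ0] = [72, 252]
r6 m[B→φ1] = [1152, 7776]
r6 m[B→φ2] = [1728, 6048]
r6 m[B→φ4] = [2304, 13608]
r6 m[L→φ3] = [1, 1]
r6 m[M→φ2] = [1, 1]
r6 m[P→φ1] = [1, 1]
r6 m[K→φ0] = [12, 24]
r6 m[K→φ3] = [3024, 13608]
r6 m[K→φ5] = [9072, 9072]
fixed point reached at round 6
traceback from B: (B=1, L=0, M=1, P=0, K=1), score=54432

assignment: (B=1, L=0, M=1, P=0, K=1); score = 54432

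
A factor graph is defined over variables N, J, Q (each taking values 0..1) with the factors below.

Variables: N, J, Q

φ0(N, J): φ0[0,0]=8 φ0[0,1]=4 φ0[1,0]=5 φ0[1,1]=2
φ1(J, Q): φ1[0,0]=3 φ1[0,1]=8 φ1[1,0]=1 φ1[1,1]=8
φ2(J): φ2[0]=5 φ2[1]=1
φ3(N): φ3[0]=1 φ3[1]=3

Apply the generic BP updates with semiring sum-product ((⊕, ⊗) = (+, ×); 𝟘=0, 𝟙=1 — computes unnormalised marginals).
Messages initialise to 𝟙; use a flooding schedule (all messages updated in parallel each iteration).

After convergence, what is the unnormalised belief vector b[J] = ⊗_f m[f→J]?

init: all messages = 𝟙 over 2 values
r1 m[φ0→N] = [12, 7]
r1 m[φ0→J] = [13, 6]
r1 m[φ1→J] = [11, 9]
r1 m[φ1→Q] = [4, 16]
r1 m[φ2→J] = [5, 1]
r1 m[φ3→N] = [1, 3]
r1 m[N→φ0] = [1, 1]
r1 m[N→φ3] = [1, 1]
r1 m[J→φ0] = [1, 1]
r1 m[J→φ1] = [1, 1]
r1 m[J→φ2] = [1, 1]
r1 m[Q→φ1] = [1, 1]
r2 m[φ0→N] = [12, 7]
r2 m[φ0→J] = [13, 6]
r2 m[φ1→J] = [11, 9]
r2 m[φ1→Q] = [4, 16]
r2 m[φ2→J] = [5, 1]
r2 m[φ3→N] = [1, 3]
r2 m[N→φ0] = [1, 3]
r2 m[N→φ3] = [12, 7]
r2 m[J→φ0] = [55, 9]
r2 m[J→φ1] = [65, 6]
r2 m[J→φ2] = [143, 54]
r2 m[Q→φ1] = [1, 1]
r3 m[φ0→N] = [476, 293]
r3 m[φ0→J] = [23, 10]
r3 m[φ1→J] = [11, 9]
r3 m[φ1→Q] = [201, 568]
r3 m[φ2→J] = [5, 1]
r3 m[φ3→N] = [1, 3]
r3 m[N→φ0] = [1, 3]
r3 m[N→φ3] = [12, 7]
r3 m[J→φ0] = [55, 9]
r3 m[J→φ1] = [65, 6]
r3 m[J→φ2] = [143, 54]
r3 m[Q→φ1] = [1, 1]
r4 m[φ0→N] = [476, 293]
r4 m[φ0→J] = [23, 10]
r4 m[φ1→J] = [11, 9]
r4 m[φ1→Q] = [201, 568]
r4 m[φ2→J] = [5, 1]
r4 m[φ3→N] = [1, 3]
r4 m[N→φ0] = [1, 3]
r4 m[N→φ3] = [476, 293]
r4 m[J→φ0] = [55, 9]
r4 m[J→φ1] = [115, 10]
r4 m[J→φ2] = [253, 90]
r4 m[Q→φ1] = [1, 1]
r5 m[φ0→N] = [476, 293]
r5 m[φ0→J] = [23, 10]
r5 m[φ1→J] = [11, 9]
r5 m[φ1→Q] = [355, 1000]
r5 m[φ2→J] = [5, 1]
r5 m[φ3→N] = [1, 3]
r5 m[N→φ0] = [1, 3]
r5 m[N→φ3] = [476, 293]
r5 m[J→φ0] = [55, 9]
r5 m[J→φ1] = [115, 10]
r5 m[J→φ2] = [253, 90]
r5 m[Q→φ1] = [1, 1]
r6 m[φ0→N] = [476, 293]
r6 m[φ0→J] = [23, 10]
r6 m[φ1→J] = [11, 9]
r6 m[φ1→Q] = [355, 1000]
r6 m[φ2→J] = [5, 1]
r6 m[φ3→N] = [1, 3]
r6 m[N→φ0] = [1, 3]
r6 m[N→φ3] = [476, 293]
r6 m[J→φ0] = [55, 9]
r6 m[J→φ1] = [115, 10]
r6 m[J→φ2] = [253, 90]
r6 m[Q→φ1] = [1, 1]
fixed point reached at round 6
b[J] = ⊗ incoming = [1265, 90]

b[J] = [1265, 90]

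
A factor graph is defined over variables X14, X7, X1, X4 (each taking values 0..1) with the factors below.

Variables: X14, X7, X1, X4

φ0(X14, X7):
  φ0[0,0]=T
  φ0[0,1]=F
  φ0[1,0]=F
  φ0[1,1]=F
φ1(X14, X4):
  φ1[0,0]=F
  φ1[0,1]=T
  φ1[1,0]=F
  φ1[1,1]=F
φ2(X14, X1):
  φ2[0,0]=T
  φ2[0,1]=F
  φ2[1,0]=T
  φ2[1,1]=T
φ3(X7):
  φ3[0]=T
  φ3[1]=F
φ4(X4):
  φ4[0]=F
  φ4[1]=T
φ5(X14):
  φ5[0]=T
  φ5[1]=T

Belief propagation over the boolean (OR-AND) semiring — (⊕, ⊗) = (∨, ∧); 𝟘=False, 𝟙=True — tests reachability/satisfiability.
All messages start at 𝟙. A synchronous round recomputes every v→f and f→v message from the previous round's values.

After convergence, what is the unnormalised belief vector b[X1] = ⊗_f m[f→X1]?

b[X1] = [T, F]

init: all messages = 𝟙 over 2 values
r1 m[φ0→X14] = [T, F]
r1 m[φ0→X7] = [T, F]
r1 m[φ1→X14] = [T, F]
r1 m[φ1→X4] = [F, T]
r1 m[φ2→X14] = [T, T]
r1 m[φ2→X1] = [T, T]
r1 m[φ3→X7] = [T, F]
r1 m[φ4→X4] = [F, T]
r1 m[φ5→X14] = [T, T]
r1 m[X14→φ0] = [T, T]
r1 m[X14→φ1] = [T, T]
r1 m[X14→φ2] = [T, T]
r1 m[X14→φ5] = [T, T]
r1 m[X7→φ0] = [T, T]
r1 m[X7→φ3] = [T, T]
r1 m[X1→φ2] = [T, T]
r1 m[X4→φ1] = [T, T]
r1 m[X4→φ4] = [T, T]
r2 m[φ0→X14] = [T, F]
r2 m[φ0→X7] = [T, F]
r2 m[φ1→X14] = [T, F]
r2 m[φ1→X4] = [F, T]
r2 m[φ2→X14] = [T, T]
r2 m[φ2→X1] = [T, T]
r2 m[φ3→X7] = [T, F]
r2 m[φ4→X4] = [F, T]
r2 m[φ5→X14] = [T, T]
r2 m[X14→φ0] = [T, F]
r2 m[X14→φ1] = [T, F]
r2 m[X14→φ2] = [T, F]
r2 m[X14→φ5] = [T, F]
r2 m[X7→φ0] = [T, F]
r2 m[X7→φ3] = [T, F]
r2 m[X1→φ2] = [T, T]
r2 m[X4→φ1] = [F, T]
r2 m[X4→φ4] = [F, T]
r3 m[φ0→X14] = [T, F]
r3 m[φ0→X7] = [T, F]
r3 m[φ1→X14] = [T, F]
r3 m[φ1→X4] = [F, T]
r3 m[φ2→X14] = [T, T]
r3 m[φ2→X1] = [T, F]
r3 m[φ3→X7] = [T, F]
r3 m[φ4→X4] = [F, T]
r3 m[φ5→X14] = [T, T]
r3 m[X14→φ0] = [T, F]
r3 m[X14→φ1] = [T, F]
r3 m[X14→φ2] = [T, F]
r3 m[X14→φ5] = [T, F]
r3 m[X7→φ0] = [T, F]
r3 m[X7→φ3] = [T, F]
r3 m[X1→φ2] = [T, T]
r3 m[X4→φ1] = [F, T]
r3 m[X4→φ4] = [F, T]
r4 m[φ0→X14] = [T, F]
r4 m[φ0→X7] = [T, F]
r4 m[φ1→X14] = [T, F]
r4 m[φ1→X4] = [F, T]
r4 m[φ2→X14] = [T, T]
r4 m[φ2→X1] = [T, F]
r4 m[φ3→X7] = [T, F]
r4 m[φ4→X4] = [F, T]
r4 m[φ5→X14] = [T, T]
r4 m[X14→φ0] = [T, F]
r4 m[X14→φ1] = [T, F]
r4 m[X14→φ2] = [T, F]
r4 m[X14→φ5] = [T, F]
r4 m[X7→φ0] = [T, F]
r4 m[X7→φ3] = [T, F]
r4 m[X1→φ2] = [T, T]
r4 m[X4→φ1] = [F, T]
r4 m[X4→φ4] = [F, T]
fixed point reached at round 4
b[X1] = ⊗ incoming = [T, F]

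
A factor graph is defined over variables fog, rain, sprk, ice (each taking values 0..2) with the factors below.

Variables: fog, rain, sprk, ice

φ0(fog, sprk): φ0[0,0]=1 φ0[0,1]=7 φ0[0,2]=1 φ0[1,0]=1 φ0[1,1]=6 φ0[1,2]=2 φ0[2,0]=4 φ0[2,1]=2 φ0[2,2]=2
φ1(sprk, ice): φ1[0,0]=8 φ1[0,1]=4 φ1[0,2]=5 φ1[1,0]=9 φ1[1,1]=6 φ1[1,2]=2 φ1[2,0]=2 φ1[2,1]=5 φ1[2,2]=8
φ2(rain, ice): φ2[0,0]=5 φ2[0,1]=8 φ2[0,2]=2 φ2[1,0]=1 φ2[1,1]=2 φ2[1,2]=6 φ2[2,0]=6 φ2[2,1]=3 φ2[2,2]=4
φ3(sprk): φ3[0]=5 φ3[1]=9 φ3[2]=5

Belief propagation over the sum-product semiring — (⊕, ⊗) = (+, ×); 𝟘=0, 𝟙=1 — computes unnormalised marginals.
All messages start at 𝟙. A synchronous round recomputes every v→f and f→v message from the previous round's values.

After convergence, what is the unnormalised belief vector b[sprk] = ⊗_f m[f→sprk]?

b[sprk] = [6240, 28350, 4625]

init: all messages = 𝟙 over 3 values
r1 m[φ0→fog] = [9, 9, 8]
r1 m[φ0→sprk] = [6, 15, 5]
r1 m[φ1→sprk] = [17, 17, 15]
r1 m[φ1→ice] = [19, 15, 15]
r1 m[φ2→rain] = [15, 9, 13]
r1 m[φ2→ice] = [12, 13, 12]
r1 m[φ3→sprk] = [5, 9, 5]
r1 m[fog→φ0] = [1, 1, 1]
r1 m[rain→φ2] = [1, 1, 1]
r1 m[sprk→φ0] = [1, 1, 1]
r1 m[sprk→φ1] = [1, 1, 1]
r1 m[sprk→φ3] = [1, 1, 1]
r1 m[ice→φ1] = [1, 1, 1]
r1 m[ice→φ2] = [1, 1, 1]
r2 m[φ0→fog] = [9, 9, 8]
r2 m[φ0→sprk] = [6, 15, 5]
r2 m[φ1→sprk] = [17, 17, 15]
r2 m[φ1→ice] = [19, 15, 15]
r2 m[φ2→rain] = [15, 9, 13]
r2 m[φ2→ice] = [12, 13, 12]
r2 m[φ3→sprk] = [5, 9, 5]
r2 m[fog→φ0] = [1, 1, 1]
r2 m[rain→φ2] = [1, 1, 1]
r2 m[sprk→φ0] = [85, 153, 75]
r2 m[sprk→φ1] = [30, 135, 25]
r2 m[sprk→φ3] = [102, 255, 75]
r2 m[ice→φ1] = [12, 13, 12]
r2 m[ice→φ2] = [19, 15, 15]
r3 m[φ0→fog] = [1231, 1153, 796]
r3 m[φ0→sprk] = [6, 15, 5]
r3 m[φ1→sprk] = [208, 210, 185]
r3 m[φ1→ice] = [1505, 1055, 620]
r3 m[φ2→rain] = [245, 139, 219]
r3 m[φ2→ice] = [12, 13, 12]
r3 m[φ3→sprk] = [5, 9, 5]
r3 m[fog→φ0] = [1, 1, 1]
r3 m[rain→φ2] = [1, 1, 1]
r3 m[sprk→φ0] = [85, 153, 75]
r3 m[sprk→φ1] = [30, 135, 25]
r3 m[sprk→φ3] = [102, 255, 75]
r3 m[ice→φ1] = [12, 13, 12]
r3 m[ice→φ2] = [19, 15, 15]
r4 m[φ0→fog] = [1231, 1153, 796]
r4 m[φ0→sprk] = [6, 15, 5]
r4 m[φ1→sprk] = [208, 210, 185]
r4 m[φ1→ice] = [1505, 1055, 620]
r4 m[φ2→rain] = [245, 139, 219]
r4 m[φ2→ice] = [12, 13, 12]
r4 m[φ3→sprk] = [5, 9, 5]
r4 m[fog→φ0] = [1, 1, 1]
r4 m[rain→φ2] = [1, 1, 1]
r4 m[sprk→φ0] = [1040, 1890, 925]
r4 m[sprk→φ1] = [30, 135, 25]
r4 m[sprk→φ3] = [1248, 3150, 925]
r4 m[ice→φ1] = [12, 13, 12]
r4 m[ice→φ2] = [1505, 1055, 620]
r5 m[φ0→fog] = [15195, 14230, 9790]
r5 m[φ0→sprk] = [6, 15, 5]
r5 m[φ1→sprk] = [208, 210, 185]
r5 m[φ1→ice] = [1505, 1055, 620]
r5 m[φ2→rain] = [17205, 7335, 14675]
r5 m[φ2→ice] = [12, 13, 12]
r5 m[φ3→sprk] = [5, 9, 5]
r5 m[fog→φ0] = [1, 1, 1]
r5 m[rain→φ2] = [1, 1, 1]
r5 m[sprk→φ0] = [1040, 1890, 925]
r5 m[sprk→φ1] = [30, 135, 25]
r5 m[sprk→φ3] = [1248, 3150, 925]
r5 m[ice→φ1] = [12, 13, 12]
r5 m[ice→φ2] = [1505, 1055, 620]
r6 m[φ0→fog] = [15195, 14230, 9790]
r6 m[φ0→sprk] = [6, 15, 5]
r6 m[φ1→sprk] = [208, 210, 185]
r6 m[φ1→ice] = [1505, 1055, 620]
r6 m[φ2→rain] = [17205, 7335, 14675]
r6 m[φ2→ice] = [12, 13, 12]
r6 m[φ3→sprk] = [5, 9, 5]
r6 m[fog→φ0] = [1, 1, 1]
r6 m[rain→φ2] = [1, 1, 1]
r6 m[sprk→φ0] = [1040, 1890, 925]
r6 m[sprk→φ1] = [30, 135, 25]
r6 m[sprk→φ3] = [1248, 3150, 925]
r6 m[ice→φ1] = [12, 13, 12]
r6 m[ice→φ2] = [1505, 1055, 620]
fixed point reached at round 6
b[sprk] = ⊗ incoming = [6240, 28350, 4625]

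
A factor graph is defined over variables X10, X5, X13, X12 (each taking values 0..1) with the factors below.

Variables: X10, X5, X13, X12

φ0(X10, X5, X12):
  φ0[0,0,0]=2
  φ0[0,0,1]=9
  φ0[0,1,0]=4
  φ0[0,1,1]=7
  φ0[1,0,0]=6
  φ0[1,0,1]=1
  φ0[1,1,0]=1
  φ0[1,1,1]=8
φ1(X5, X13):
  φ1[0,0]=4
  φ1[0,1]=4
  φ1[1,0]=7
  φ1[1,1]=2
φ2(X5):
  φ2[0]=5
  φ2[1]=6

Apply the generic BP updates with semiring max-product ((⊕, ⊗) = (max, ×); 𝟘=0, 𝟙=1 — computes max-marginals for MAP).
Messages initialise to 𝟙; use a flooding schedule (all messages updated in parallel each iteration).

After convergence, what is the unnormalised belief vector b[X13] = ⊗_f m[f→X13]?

b[X13] = [336, 180]

init: all messages = 𝟙 over 2 values
r1 m[φ0→X10] = [9, 8]
r1 m[φ0→X5] = [9, 8]
r1 m[φ0→X12] = [6, 9]
r1 m[φ1→X5] = [4, 7]
r1 m[φ1→X13] = [7, 4]
r1 m[φ2→X5] = [5, 6]
r1 m[X10→φ0] = [1, 1]
r1 m[X5→φ0] = [1, 1]
r1 m[X5→φ1] = [1, 1]
r1 m[X5→φ2] = [1, 1]
r1 m[X13→φ1] = [1, 1]
r1 m[X12→φ0] = [1, 1]
r2 m[φ0→X10] = [9, 8]
r2 m[φ0→X5] = [9, 8]
r2 m[φ0→X12] = [6, 9]
r2 m[φ1→X5] = [4, 7]
r2 m[φ1→X13] = [7, 4]
r2 m[φ2→X5] = [5, 6]
r2 m[X10→φ0] = [1, 1]
r2 m[X5→φ0] = [20, 42]
r2 m[X5→φ1] = [45, 48]
r2 m[X5→φ2] = [36, 56]
r2 m[X13→φ1] = [1, 1]
r2 m[X12→φ0] = [1, 1]
r3 m[φ0→X10] = [294, 336]
r3 m[φ0→X5] = [9, 8]
r3 m[φ0→X12] = [168, 336]
r3 m[φ1→X5] = [4, 7]
r3 m[φ1→X13] = [336, 180]
r3 m[φ2→X5] = [5, 6]
r3 m[X10→φ0] = [1, 1]
r3 m[X5→φ0] = [20, 42]
r3 m[X5→φ1] = [45, 48]
r3 m[X5→φ2] = [36, 56]
r3 m[X13→φ1] = [1, 1]
r3 m[X12→φ0] = [1, 1]
r4 m[φ0→X10] = [294, 336]
r4 m[φ0→X5] = [9, 8]
r4 m[φ0→X12] = [168, 336]
r4 m[φ1→X5] = [4, 7]
r4 m[φ1→X13] = [336, 180]
r4 m[φ2→X5] = [5, 6]
r4 m[X10→φ0] = [1, 1]
r4 m[X5→φ0] = [20, 42]
r4 m[X5→φ1] = [45, 48]
r4 m[X5→φ2] = [36, 56]
r4 m[X13→φ1] = [1, 1]
r4 m[X12→φ0] = [1, 1]
fixed point reached at round 4
b[X13] = ⊗ incoming = [336, 180]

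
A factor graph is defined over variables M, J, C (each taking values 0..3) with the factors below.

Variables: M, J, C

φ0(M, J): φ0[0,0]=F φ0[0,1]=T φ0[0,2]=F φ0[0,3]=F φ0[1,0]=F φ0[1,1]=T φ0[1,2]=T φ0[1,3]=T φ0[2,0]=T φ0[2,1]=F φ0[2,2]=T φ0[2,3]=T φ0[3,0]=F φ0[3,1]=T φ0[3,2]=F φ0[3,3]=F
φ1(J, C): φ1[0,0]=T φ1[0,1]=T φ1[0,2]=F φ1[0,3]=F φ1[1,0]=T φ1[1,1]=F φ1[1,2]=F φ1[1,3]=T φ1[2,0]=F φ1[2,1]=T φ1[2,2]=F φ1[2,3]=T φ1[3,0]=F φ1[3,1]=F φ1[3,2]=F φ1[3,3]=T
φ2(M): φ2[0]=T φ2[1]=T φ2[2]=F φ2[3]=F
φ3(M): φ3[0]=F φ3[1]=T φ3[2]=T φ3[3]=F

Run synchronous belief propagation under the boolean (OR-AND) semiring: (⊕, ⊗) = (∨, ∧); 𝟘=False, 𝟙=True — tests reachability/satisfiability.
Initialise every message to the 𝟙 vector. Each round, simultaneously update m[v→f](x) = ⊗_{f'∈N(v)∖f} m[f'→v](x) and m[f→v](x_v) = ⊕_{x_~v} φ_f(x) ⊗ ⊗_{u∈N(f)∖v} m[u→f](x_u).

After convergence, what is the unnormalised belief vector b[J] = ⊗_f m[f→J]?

init: all messages = 𝟙 over 4 values
r1 m[φ0→M] = [T, T, T, T]
r1 m[φ0→J] = [T, T, T, T]
r1 m[φ1→J] = [T, T, T, T]
r1 m[φ1→C] = [T, T, F, T]
r1 m[φ2→M] = [T, T, F, F]
r1 m[φ3→M] = [F, T, T, F]
r1 m[M→φ0] = [T, T, T, T]
r1 m[M→φ2] = [T, T, T, T]
r1 m[M→φ3] = [T, T, T, T]
r1 m[J→φ0] = [T, T, T, T]
r1 m[J→φ1] = [T, T, T, T]
r1 m[C→φ1] = [T, T, T, T]
r2 m[φ0→M] = [T, T, T, T]
r2 m[φ0→J] = [T, T, T, T]
r2 m[φ1→J] = [T, T, T, T]
r2 m[φ1→C] = [T, T, F, T]
r2 m[φ2→M] = [T, T, F, F]
r2 m[φ3→M] = [F, T, T, F]
r2 m[M→φ0] = [F, T, F, F]
r2 m[M→φ2] = [F, T, T, F]
r2 m[M→φ3] = [T, T, F, F]
r2 m[J→φ0] = [T, T, T, T]
r2 m[J→φ1] = [T, T, T, T]
r2 m[C→φ1] = [T, T, T, T]
r3 m[φ0→M] = [T, T, T, T]
r3 m[φ0→J] = [F, T, T, T]
r3 m[φ1→J] = [T, T, T, T]
r3 m[φ1→C] = [T, T, F, T]
r3 m[φ2→M] = [T, T, F, F]
r3 m[φ3→M] = [F, T, T, F]
r3 m[M→φ0] = [F, T, F, F]
r3 m[M→φ2] = [F, T, T, F]
r3 m[M→φ3] = [T, T, F, F]
r3 m[J→φ0] = [T, T, T, T]
r3 m[J→φ1] = [T, T, T, T]
r3 m[C→φ1] = [T, T, T, T]
r4 m[φ0→M] = [T, T, T, T]
r4 m[φ0→J] = [F, T, T, T]
r4 m[φ1→J] = [T, T, T, T]
r4 m[φ1→C] = [T, T, F, T]
r4 m[φ2→M] = [T, T, F, F]
r4 m[φ3→M] = [F, T, T, F]
r4 m[M→φ0] = [F, T, F, F]
r4 m[M→φ2] = [F, T, T, F]
r4 m[M→φ3] = [T, T, F, F]
r4 m[J→φ0] = [T, T, T, T]
r4 m[J→φ1] = [F, T, T, T]
r4 m[C→φ1] = [T, T, T, T]
r5 m[φ0→M] = [T, T, T, T]
r5 m[φ0→J] = [F, T, T, T]
r5 m[φ1→J] = [T, T, T, T]
r5 m[φ1→C] = [T, T, F, T]
r5 m[φ2→M] = [T, T, F, F]
r5 m[φ3→M] = [F, T, T, F]
r5 m[M→φ0] = [F, T, F, F]
r5 m[M→φ2] = [F, T, T, F]
r5 m[M→φ3] = [T, T, F, F]
r5 m[J→φ0] = [T, T, T, T]
r5 m[J→φ1] = [F, T, T, T]
r5 m[C→φ1] = [T, T, T, T]
fixed point reached at round 5
b[J] = ⊗ incoming = [F, T, T, T]

b[J] = [F, T, T, T]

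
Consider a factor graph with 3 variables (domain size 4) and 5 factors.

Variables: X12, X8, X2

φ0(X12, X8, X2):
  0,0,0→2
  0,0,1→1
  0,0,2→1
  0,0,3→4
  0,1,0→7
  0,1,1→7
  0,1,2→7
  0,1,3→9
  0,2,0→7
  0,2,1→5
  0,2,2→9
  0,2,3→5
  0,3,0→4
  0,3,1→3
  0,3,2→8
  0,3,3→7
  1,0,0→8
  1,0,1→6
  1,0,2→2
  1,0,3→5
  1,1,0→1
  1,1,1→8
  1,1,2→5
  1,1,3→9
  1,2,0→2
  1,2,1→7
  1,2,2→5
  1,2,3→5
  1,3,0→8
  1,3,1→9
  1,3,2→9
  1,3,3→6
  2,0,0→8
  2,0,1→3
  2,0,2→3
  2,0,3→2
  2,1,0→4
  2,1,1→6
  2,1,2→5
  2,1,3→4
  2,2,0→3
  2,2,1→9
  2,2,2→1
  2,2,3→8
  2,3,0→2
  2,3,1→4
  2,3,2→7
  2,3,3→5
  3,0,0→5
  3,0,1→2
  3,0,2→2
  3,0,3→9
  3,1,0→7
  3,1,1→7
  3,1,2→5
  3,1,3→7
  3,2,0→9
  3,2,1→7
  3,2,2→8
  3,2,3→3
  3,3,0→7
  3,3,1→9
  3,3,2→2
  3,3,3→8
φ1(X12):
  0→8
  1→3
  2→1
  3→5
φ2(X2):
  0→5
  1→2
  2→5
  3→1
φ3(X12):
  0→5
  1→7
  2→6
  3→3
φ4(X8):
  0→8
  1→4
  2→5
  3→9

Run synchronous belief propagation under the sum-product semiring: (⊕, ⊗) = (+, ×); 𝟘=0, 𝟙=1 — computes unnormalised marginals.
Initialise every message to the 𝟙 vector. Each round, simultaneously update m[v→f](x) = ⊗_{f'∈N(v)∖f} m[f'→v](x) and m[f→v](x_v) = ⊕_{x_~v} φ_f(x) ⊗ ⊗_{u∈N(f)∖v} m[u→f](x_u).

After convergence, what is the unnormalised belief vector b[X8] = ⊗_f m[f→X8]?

b[X8] = [26760, 25824, 33700, 59598]

init: all messages = 𝟙 over 4 values
r1 m[φ0→X12] = [86, 95, 74, 97]
r1 m[φ0→X8] = [63, 98, 93, 98]
r1 m[φ0→X2] = [84, 93, 79, 96]
r1 m[φ1→X12] = [8, 3, 1, 5]
r1 m[φ2→X2] = [5, 2, 5, 1]
r1 m[φ3→X12] = [5, 7, 6, 3]
r1 m[φ4→X8] = [8, 4, 5, 9]
r1 m[X12→φ0] = [1, 1, 1, 1]
r1 m[X12→φ1] = [1, 1, 1, 1]
r1 m[X12→φ3] = [1, 1, 1, 1]
r1 m[X8→φ0] = [1, 1, 1, 1]
r1 m[X8→φ4] = [1, 1, 1, 1]
r1 m[X2→φ0] = [1, 1, 1, 1]
r1 m[X2→φ2] = [1, 1, 1, 1]
r2 m[φ0→X12] = [86, 95, 74, 97]
r2 m[φ0→X8] = [63, 98, 93, 98]
r2 m[φ0→X2] = [84, 93, 79, 96]
r2 m[φ1→X12] = [8, 3, 1, 5]
r2 m[φ2→X2] = [5, 2, 5, 1]
r2 m[φ3→X12] = [5, 7, 6, 3]
r2 m[φ4→X8] = [8, 4, 5, 9]
r2 m[X12→φ0] = [40, 21, 6, 15]
r2 m[X12→φ1] = [430, 665, 444, 291]
r2 m[X12→φ3] = [688, 285, 74, 485]
r2 m[X8→φ0] = [8, 4, 5, 9]
r2 m[X8→φ4] = [63, 98, 93, 98]
r2 m[X2→φ0] = [5, 2, 5, 1]
r2 m[X2→φ2] = [84, 93, 79, 96]
r3 m[φ0→X12] = [1672, 2007, 1500, 1857]
r3 m[φ0→X8] = [3345, 6456, 6740, 6622]
r3 m[φ0→X2] = [11068, 10810, 11184, 13002]
r3 m[φ1→X12] = [8, 3, 1, 5]
r3 m[φ2→X2] = [5, 2, 5, 1]
r3 m[φ3→X12] = [5, 7, 6, 3]
r3 m[φ4→X8] = [8, 4, 5, 9]
r3 m[X12→φ0] = [40, 21, 6, 15]
r3 m[X12→φ1] = [430, 665, 444, 291]
r3 m[X12→φ3] = [688, 285, 74, 485]
r3 m[X8→φ0] = [8, 4, 5, 9]
r3 m[X8→φ4] = [63, 98, 93, 98]
r3 m[X2→φ0] = [5, 2, 5, 1]
r3 m[X2→φ2] = [84, 93, 79, 96]
r4 m[φ0→X12] = [1672, 2007, 1500, 1857]
r4 m[φ0→X8] = [3345, 6456, 6740, 6622]
r4 m[φ0→X2] = [11068, 10810, 11184, 13002]
r4 m[φ1→X12] = [8, 3, 1, 5]
r4 m[φ2→X2] = [5, 2, 5, 1]
r4 m[φ3→X12] = [5, 7, 6, 3]
r4 m[φ4→X8] = [8, 4, 5, 9]
r4 m[X12→φ0] = [40, 21, 6, 15]
r4 m[X12→φ1] = [8360, 14049, 9000, 5571]
r4 m[X12→φ3] = [13376, 6021, 1500, 9285]
r4 m[X8→φ0] = [8, 4, 5, 9]
r4 m[X8→φ4] = [3345, 6456, 6740, 6622]
r4 m[X2→φ0] = [5, 2, 5, 1]
r4 m[X2→φ2] = [11068, 10810, 11184, 13002]
r5 m[φ0→X12] = [1672, 2007, 1500, 1857]
r5 m[φ0→X8] = [3345, 6456, 6740, 6622]
r5 m[φ0→X2] = [11068, 10810, 11184, 13002]
r5 m[φ1→X12] = [8, 3, 1, 5]
r5 m[φ2→X2] = [5, 2, 5, 1]
r5 m[φ3→X12] = [5, 7, 6, 3]
r5 m[φ4→X8] = [8, 4, 5, 9]
r5 m[X12→φ0] = [40, 21, 6, 15]
r5 m[X12→φ1] = [8360, 14049, 9000, 5571]
r5 m[X12→φ3] = [13376, 6021, 1500, 9285]
r5 m[X8→φ0] = [8, 4, 5, 9]
r5 m[X8→φ4] = [3345, 6456, 6740, 6622]
r5 m[X2→φ0] = [5, 2, 5, 1]
r5 m[X2→φ2] = [11068, 10810, 11184, 13002]
fixed point reached at round 5
b[X8] = ⊗ incoming = [26760, 25824, 33700, 59598]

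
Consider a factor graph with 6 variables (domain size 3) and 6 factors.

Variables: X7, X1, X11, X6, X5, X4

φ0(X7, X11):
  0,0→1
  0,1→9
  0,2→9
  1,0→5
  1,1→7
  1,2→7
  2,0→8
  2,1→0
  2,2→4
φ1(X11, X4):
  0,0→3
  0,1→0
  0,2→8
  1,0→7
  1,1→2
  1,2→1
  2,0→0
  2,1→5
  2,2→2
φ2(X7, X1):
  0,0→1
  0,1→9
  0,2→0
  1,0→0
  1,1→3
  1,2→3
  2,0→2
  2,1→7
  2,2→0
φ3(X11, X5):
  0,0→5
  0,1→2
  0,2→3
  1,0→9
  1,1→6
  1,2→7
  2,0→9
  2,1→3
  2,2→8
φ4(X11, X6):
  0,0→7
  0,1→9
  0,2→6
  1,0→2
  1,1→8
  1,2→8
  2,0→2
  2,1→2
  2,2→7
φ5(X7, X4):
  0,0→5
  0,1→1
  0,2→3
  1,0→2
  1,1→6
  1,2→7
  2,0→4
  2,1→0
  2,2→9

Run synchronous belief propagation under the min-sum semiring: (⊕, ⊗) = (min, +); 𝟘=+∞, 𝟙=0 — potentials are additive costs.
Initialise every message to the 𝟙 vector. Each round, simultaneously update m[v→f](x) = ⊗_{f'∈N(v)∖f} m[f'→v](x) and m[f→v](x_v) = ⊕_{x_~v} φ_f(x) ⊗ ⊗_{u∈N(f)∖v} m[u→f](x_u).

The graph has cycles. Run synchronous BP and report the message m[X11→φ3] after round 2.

init: all messages = 𝟙 over 3 values
r1 m[φ0→X7] = [1, 5, 0]
r1 m[φ0→X11] = [1, 0, 4]
r1 m[φ1→X11] = [0, 1, 0]
r1 m[φ1→X4] = [0, 0, 1]
r1 m[φ2→X7] = [0, 0, 0]
r1 m[φ2→X1] = [0, 3, 0]
r1 m[φ3→X11] = [2, 6, 3]
r1 m[φ3→X5] = [5, 2, 3]
r1 m[φ4→X11] = [6, 2, 2]
r1 m[φ4→X6] = [2, 2, 6]
r1 m[φ5→X7] = [1, 2, 0]
r1 m[φ5→X4] = [2, 0, 3]
r1 m[X7→φ0] = [0, 0, 0]
r1 m[X7→φ2] = [0, 0, 0]
r1 m[X7→φ5] = [0, 0, 0]
r1 m[X1→φ2] = [0, 0, 0]
r1 m[X11→φ0] = [0, 0, 0]
r1 m[X11→φ1] = [0, 0, 0]
r1 m[X11→φ3] = [0, 0, 0]
r1 m[X11→φ4] = [0, 0, 0]
r1 m[X6→φ4] = [0, 0, 0]
r1 m[X5→φ3] = [0, 0, 0]
r1 m[X4→φ1] = [0, 0, 0]
r1 m[X4→φ5] = [0, 0, 0]
r2 m[φ0→X7] = [1, 5, 0]
r2 m[φ0→X11] = [1, 0, 4]
r2 m[φ1→X11] = [0, 1, 0]
r2 m[φ1→X4] = [0, 0, 1]
r2 m[φ2→X7] = [0, 0, 0]
r2 m[φ2→X1] = [0, 3, 0]
r2 m[φ3→X11] = [2, 6, 3]
r2 m[φ3→X5] = [5, 2, 3]
r2 m[φ4→X11] = [6, 2, 2]
r2 m[φ4→X6] = [2, 2, 6]
r2 m[φ5→X7] = [1, 2, 0]
r2 m[φ5→X4] = [2, 0, 3]
r2 m[X7→φ0] = [1, 2, 0]
r2 m[X7→φ2] = [2, 7, 0]
r2 m[X7→φ5] = [1, 5, 0]
r2 m[X1→φ2] = [0, 0, 0]
r2 m[X11→φ0] = [8, 9, 5]
r2 m[X11→φ1] = [9, 8, 9]
r2 m[X11→φ3] = [7, 3, 6]
r2 m[X11→φ4] = [3, 7, 7]
r2 m[X6→φ4] = [0, 0, 0]
r2 m[X5→φ3] = [0, 0, 0]
r2 m[X4→φ1] = [2, 0, 3]
r2 m[X4→φ5] = [0, 0, 1]

message @ round 2 = [7, 3, 6]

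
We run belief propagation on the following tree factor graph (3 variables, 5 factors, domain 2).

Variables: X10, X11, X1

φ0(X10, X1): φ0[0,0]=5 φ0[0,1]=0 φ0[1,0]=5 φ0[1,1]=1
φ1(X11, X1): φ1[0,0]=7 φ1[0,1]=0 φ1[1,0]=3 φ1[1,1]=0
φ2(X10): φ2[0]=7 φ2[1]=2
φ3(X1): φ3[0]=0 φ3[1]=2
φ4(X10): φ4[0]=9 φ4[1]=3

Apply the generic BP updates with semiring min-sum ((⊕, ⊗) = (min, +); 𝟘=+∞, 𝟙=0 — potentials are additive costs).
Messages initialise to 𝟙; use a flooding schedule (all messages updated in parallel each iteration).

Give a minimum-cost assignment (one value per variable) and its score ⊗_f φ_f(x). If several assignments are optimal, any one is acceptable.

init: all messages = 𝟙 over 2 values
r1 m[φ0→X10] = [0, 1]
r1 m[φ0→X1] = [5, 0]
r1 m[φ1→X11] = [0, 0]
r1 m[φ1→X1] = [3, 0]
r1 m[φ2→X10] = [7, 2]
r1 m[φ3→X1] = [0, 2]
r1 m[φ4→X10] = [9, 3]
r1 m[X10→φ0] = [0, 0]
r1 m[X10→φ2] = [0, 0]
r1 m[X10→φ4] = [0, 0]
r1 m[X11→φ1] = [0, 0]
r1 m[X1→φ0] = [0, 0]
r1 m[X1→φ1] = [0, 0]
r1 m[X1→φ3] = [0, 0]
r2 m[φ0→X10] = [0, 1]
r2 m[φ0→X1] = [5, 0]
r2 m[φ1→X11] = [0, 0]
r2 m[φ1→X1] = [3, 0]
r2 m[φ2→X10] = [7, 2]
r2 m[φ3→X1] = [0, 2]
r2 m[φ4→X10] = [9, 3]
r2 m[X10→φ0] = [16, 5]
r2 m[X10→φ2] = [9, 4]
r2 m[X10→φ4] = [7, 3]
r2 m[X11→φ1] = [0, 0]
r2 m[X1→φ0] = [3, 2]
r2 m[X1→φ1] = [5, 2]
r2 m[X1→φ3] = [8, 0]
r3 m[φ0→X10] = [2, 3]
r3 m[φ0→X1] = [10, 6]
r3 m[φ1→X11] = [2, 2]
r3 m[φ1→X1] = [3, 0]
r3 m[φ2→X10] = [7, 2]
r3 m[φ3→X1] = [0, 2]
r3 m[φ4→X10] = [9, 3]
r3 m[X10→φ0] = [16, 5]
r3 m[X10→φ2] = [9, 4]
r3 m[X10→φ4] = [7, 3]
r3 m[X11→φ1] = [0, 0]
r3 m[X1→φ0] = [3, 2]
r3 m[X1→φ1] = [5, 2]
r3 m[X1→φ3] = [8, 0]
r4 m[φ0→X10] = [2, 3]
r4 m[φ0→X1] = [10, 6]
r4 m[φ1→X11] = [2, 2]
r4 m[φ1→X1] = [3, 0]
r4 m[φ2→X10] = [7, 2]
r4 m[φ3→X1] = [0, 2]
r4 m[φ4→X10] = [9, 3]
r4 m[X10→φ0] = [16, 5]
r4 m[X10→φ2] = [11, 6]
r4 m[X10→φ4] = [9, 5]
r4 m[X11→φ1] = [0, 0]
r4 m[X1→φ0] = [3, 2]
r4 m[X1→φ1] = [10, 8]
r4 m[X1→φ3] = [13, 6]
r5 m[φ0→X10] = [2, 3]
r5 m[φ0→X1] = [10, 6]
r5 m[φ1→X11] = [8, 8]
r5 m[φ1→X1] = [3, 0]
r5 m[φ2→X10] = [7, 2]
r5 m[φ3→X1] = [0, 2]
r5 m[φ4→X10] = [9, 3]
r5 m[X10→φ0] = [16, 5]
r5 m[X10→φ2] = [11, 6]
r5 m[X10→φ4] = [9, 5]
r5 m[X11→φ1] = [0, 0]
r5 m[X1→φ0] = [3, 2]
r5 m[X1→φ1] = [10, 8]
r5 m[X1→φ3] = [13, 6]
r6 m[φ0→X10] = [2, 3]
r6 m[φ0→X1] = [10, 6]
r6 m[φ1→X11] = [8, 8]
r6 m[φ1→X1] = [3, 0]
r6 m[φ2→X10] = [7, 2]
r6 m[φ3→X1] = [0, 2]
r6 m[φ4→X10] = [9, 3]
r6 m[X10→φ0] = [16, 5]
r6 m[X10→φ2] = [11, 6]
r6 m[X10→φ4] = [9, 5]
r6 m[X11→φ1] = [0, 0]
r6 m[X1→φ0] = [3, 2]
r6 m[X1→φ1] = [10, 8]
r6 m[X1→φ3] = [13, 6]
fixed point reached at round 6
traceback from X10: (X10=1, X11=0, X1=1), score=8

assignment: (X10=1, X11=0, X1=1); score = 8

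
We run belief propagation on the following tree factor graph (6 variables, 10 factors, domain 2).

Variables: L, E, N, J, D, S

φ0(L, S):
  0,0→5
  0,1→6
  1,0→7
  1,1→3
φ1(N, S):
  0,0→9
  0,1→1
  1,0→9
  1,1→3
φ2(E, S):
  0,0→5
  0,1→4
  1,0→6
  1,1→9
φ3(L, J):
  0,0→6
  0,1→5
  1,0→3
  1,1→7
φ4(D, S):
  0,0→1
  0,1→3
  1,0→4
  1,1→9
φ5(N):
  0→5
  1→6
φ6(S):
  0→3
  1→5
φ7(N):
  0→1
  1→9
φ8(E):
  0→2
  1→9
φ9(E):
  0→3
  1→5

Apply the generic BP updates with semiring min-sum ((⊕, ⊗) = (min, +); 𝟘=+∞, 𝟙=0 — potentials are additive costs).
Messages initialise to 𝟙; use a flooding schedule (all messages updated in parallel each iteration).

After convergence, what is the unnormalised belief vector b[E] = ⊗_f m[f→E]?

init: all messages = 𝟙 over 2 values
r1 m[φ0→L] = [5, 3]
r1 m[φ0→S] = [5, 3]
r1 m[φ1→N] = [1, 3]
r1 m[φ1→S] = [9, 1]
r1 m[φ2→E] = [4, 6]
r1 m[φ2→S] = [5, 4]
r1 m[φ3→L] = [5, 3]
r1 m[φ3→J] = [3, 5]
r1 m[φ4→D] = [1, 4]
r1 m[φ4→S] = [1, 3]
r1 m[φ5→N] = [5, 6]
r1 m[φ6→S] = [3, 5]
r1 m[φ7→N] = [1, 9]
r1 m[φ8→E] = [2, 9]
r1 m[φ9→E] = [3, 5]
r1 m[L→φ0] = [0, 0]
r1 m[L→φ3] = [0, 0]
r1 m[E→φ2] = [0, 0]
r1 m[E→φ8] = [0, 0]
r1 m[E→φ9] = [0, 0]
r1 m[N→φ1] = [0, 0]
r1 m[N→φ5] = [0, 0]
r1 m[N→φ7] = [0, 0]
r1 m[J→φ3] = [0, 0]
r1 m[D→φ4] = [0, 0]
r1 m[S→φ0] = [0, 0]
r1 m[S→φ1] = [0, 0]
r1 m[S→φ2] = [0, 0]
r1 m[S→φ4] = [0, 0]
r1 m[S→φ6] = [0, 0]
r2 m[φ0→L] = [5, 3]
r2 m[φ0→S] = [5, 3]
r2 m[φ1→N] = [1, 3]
r2 m[φ1→S] = [9, 1]
r2 m[φ2→E] = [4, 6]
r2 m[φ2→S] = [5, 4]
r2 m[φ3→L] = [5, 3]
r2 m[φ3→J] = [3, 5]
r2 m[φ4→D] = [1, 4]
r2 m[φ4→S] = [1, 3]
r2 m[φ5→N] = [5, 6]
r2 m[φ6→S] = [3, 5]
r2 m[φ7→N] = [1, 9]
r2 m[φ8→E] = [2, 9]
r2 m[φ9→E] = [3, 5]
r2 m[L→φ0] = [5, 3]
r2 m[L→φ3] = [5, 3]
r2 m[E→φ2] = [5, 14]
r2 m[E→φ8] = [7, 11]
r2 m[E→φ9] = [6, 15]
r2 m[N→φ1] = [6, 15]
r2 m[N→φ5] = [2, 12]
r2 m[N→φ7] = [6, 9]
r2 m[J→φ3] = [0, 0]
r2 m[D→φ4] = [0, 0]
r2 m[S→φ0] = [18, 13]
r2 m[S→φ1] = [14, 15]
r2 m[S→φ2] = [18, 12]
r2 m[S→φ4] = [22, 13]
r2 m[S→φ6] = [20, 11]
r3 m[φ0→L] = [19, 16]
r3 m[φ0→S] = [10, 6]
r3 m[φ1→N] = [16, 18]
r3 m[φ1→S] = [15, 7]
r3 m[φ2→E] = [16, 21]
r3 m[φ2→S] = [10, 9]
r3 m[φ3→L] = [5, 3]
r3 m[φ3→J] = [6, 10]
r3 m[φ4→D] = [16, 22]
r3 m[φ4→S] = [1, 3]
r3 m[φ5→N] = [5, 6]
r3 m[φ6→S] = [3, 5]
r3 m[φ7→N] = [1, 9]
r3 m[φ8→E] = [2, 9]
r3 m[φ9→E] = [3, 5]
r3 m[L→φ0] = [5, 3]
r3 m[L→φ3] = [5, 3]
r3 m[E→φ2] = [5, 14]
r3 m[E→φ8] = [7, 11]
r3 m[E→φ9] = [6, 15]
r3 m[N→φ1] = [6, 15]
r3 m[N→φ5] = [2, 12]
r3 m[N→φ7] = [6, 9]
r3 m[J→φ3] = [0, 0]
r3 m[D→φ4] = [0, 0]
r3 m[S→φ0] = [18, 13]
r3 m[S→φ1] = [14, 15]
r3 m[S→φ2] = [18, 12]
r3 m[S→φ4] = [22, 13]
r3 m[S→φ6] = [20, 11]
r4 m[φ0→L] = [19, 16]
r4 m[φ0→S] = [10, 6]
r4 m[φ1→N] = [16, 18]
r4 m[φ1→S] = [15, 7]
r4 m[φ2→E] = [16, 21]
r4 m[φ2→S] = [10, 9]
r4 m[φ3→L] = [5, 3]
r4 m[φ3→J] = [6, 10]
r4 m[φ4→D] = [16, 22]
r4 m[φ4→S] = [1, 3]
r4 m[φ5→N] = [5, 6]
r4 m[φ6→S] = [3, 5]
r4 m[φ7→N] = [1, 9]
r4 m[φ8→E] = [2, 9]
r4 m[φ9→E] = [3, 5]
r4 m[L→φ0] = [5, 3]
r4 m[L→φ3] = [19, 16]
r4 m[E→φ2] = [5, 14]
r4 m[E→φ8] = [19, 26]
r4 m[E→φ9] = [18, 30]
r4 m[N→φ1] = [6, 15]
r4 m[N→φ5] = [17, 27]
r4 m[N→φ7] = [21, 24]
r4 m[J→φ3] = [0, 0]
r4 m[D→φ4] = [0, 0]
r4 m[S→φ0] = [29, 24]
r4 m[S→φ1] = [24, 23]
r4 m[S→φ2] = [29, 21]
r4 m[S→φ4] = [38, 27]
r4 m[S→φ6] = [36, 25]
r5 m[φ0→L] = [30, 27]
r5 m[φ0→S] = [10, 6]
r5 m[φ1→N] = [24, 26]
r5 m[φ1→S] = [15, 7]
r5 m[φ2→E] = [25, 30]
r5 m[φ2→S] = [10, 9]
r5 m[φ3→L] = [5, 3]
r5 m[φ3→J] = [19, 23]
r5 m[φ4→D] = [30, 36]
r5 m[φ4→S] = [1, 3]
r5 m[φ5→N] = [5, 6]
r5 m[φ6→S] = [3, 5]
r5 m[φ7→N] = [1, 9]
r5 m[φ8→E] = [2, 9]
r5 m[φ9→E] = [3, 5]
r5 m[L→φ0] = [5, 3]
r5 m[L→φ3] = [19, 16]
r5 m[E→φ2] = [5, 14]
r5 m[E→φ8] = [19, 26]
r5 m[E→φ9] = [18, 30]
r5 m[N→φ1] = [6, 15]
r5 m[N→φ5] = [17, 27]
r5 m[N→φ7] = [21, 24]
r5 m[J→φ3] = [0, 0]
r5 m[D→φ4] = [0, 0]
r5 m[S→φ0] = [29, 24]
r5 m[S→φ1] = [24, 23]
r5 m[S→φ2] = [29, 21]
r5 m[S→φ4] = [38, 27]
r5 m[S→φ6] = [36, 25]
r6 m[φ0→L] = [30, 27]
r6 m[φ0→S] = [10, 6]
r6 m[φ1→N] = [24, 26]
r6 m[φ1→S] = [15, 7]
r6 m[φ2→E] = [25, 30]
r6 m[φ2→S] = [10, 9]
r6 m[φ3→L] = [5, 3]
r6 m[φ3→J] = [19, 23]
r6 m[φ4→D] = [30, 36]
r6 m[φ4→S] = [1, 3]
r6 m[φ5→N] = [5, 6]
r6 m[φ6→S] = [3, 5]
r6 m[φ7→N] = [1, 9]
r6 m[φ8→E] = [2, 9]
r6 m[φ9→E] = [3, 5]
r6 m[L→φ0] = [5, 3]
r6 m[L→φ3] = [30, 27]
r6 m[E→φ2] = [5, 14]
r6 m[E→φ8] = [28, 35]
r6 m[E→φ9] = [27, 39]
r6 m[N→φ1] = [6, 15]
r6 m[N→φ5] = [25, 35]
r6 m[N→φ7] = [29, 32]
r6 m[J→φ3] = [0, 0]
r6 m[D→φ4] = [0, 0]
r6 m[S→φ0] = [29, 24]
r6 m[S→φ1] = [24, 23]
r6 m[S→φ2] = [29, 21]
r6 m[S→φ4] = [38, 27]
r6 m[S→φ6] = [36, 25]
r7 m[φ0→L] = [30, 27]
r7 m[φ0→S] = [10, 6]
r7 m[φ1→N] = [24, 26]
r7 m[φ1→S] = [15, 7]
r7 m[φ2→E] = [25, 30]
r7 m[φ2→S] = [10, 9]
r7 m[φ3→L] = [5, 3]
r7 m[φ3→J] = [30, 34]
r7 m[φ4→D] = [30, 36]
r7 m[φ4→S] = [1, 3]
r7 m[φ5→N] = [5, 6]
r7 m[φ6→S] = [3, 5]
r7 m[φ7→N] = [1, 9]
r7 m[φ8→E] = [2, 9]
r7 m[φ9→E] = [3, 5]
r7 m[L→φ0] = [5, 3]
r7 m[L→φ3] = [30, 27]
r7 m[E→φ2] = [5, 14]
r7 m[E→φ8] = [28, 35]
r7 m[E→φ9] = [27, 39]
r7 m[N→φ1] = [6, 15]
r7 m[N→φ5] = [25, 35]
r7 m[N→φ7] = [29, 32]
r7 m[J→φ3] = [0, 0]
r7 m[D→φ4] = [0, 0]
r7 m[S→φ0] = [29, 24]
r7 m[S→φ1] = [24, 23]
r7 m[S→φ2] = [29, 21]
r7 m[S→φ4] = [38, 27]
r7 m[S→φ6] = [36, 25]
r8 m[φ0→L] = [30, 27]
r8 m[φ0→S] = [10, 6]
r8 m[φ1→N] = [24, 26]
r8 m[φ1→S] = [15, 7]
r8 m[φ2→E] = [25, 30]
r8 m[φ2→S] = [10, 9]
r8 m[φ3→L] = [5, 3]
r8 m[φ3→J] = [30, 34]
r8 m[φ4→D] = [30, 36]
r8 m[φ4→S] = [1, 3]
r8 m[φ5→N] = [5, 6]
r8 m[φ6→S] = [3, 5]
r8 m[φ7→N] = [1, 9]
r8 m[φ8→E] = [2, 9]
r8 m[φ9→E] = [3, 5]
r8 m[L→φ0] = [5, 3]
r8 m[L→φ3] = [30, 27]
r8 m[E→φ2] = [5, 14]
r8 m[E→φ8] = [28, 35]
r8 m[E→φ9] = [27, 39]
r8 m[N→φ1] = [6, 15]
r8 m[N→φ5] = [25, 35]
r8 m[N→φ7] = [29, 32]
r8 m[J→φ3] = [0, 0]
r8 m[D→φ4] = [0, 0]
r8 m[S→φ0] = [29, 24]
r8 m[S→φ1] = [24, 23]
r8 m[S→φ2] = [29, 21]
r8 m[S→φ4] = [38, 27]
r8 m[S→φ6] = [36, 25]
fixed point reached at round 8
b[E] = ⊗ incoming = [30, 44]

b[E] = [30, 44]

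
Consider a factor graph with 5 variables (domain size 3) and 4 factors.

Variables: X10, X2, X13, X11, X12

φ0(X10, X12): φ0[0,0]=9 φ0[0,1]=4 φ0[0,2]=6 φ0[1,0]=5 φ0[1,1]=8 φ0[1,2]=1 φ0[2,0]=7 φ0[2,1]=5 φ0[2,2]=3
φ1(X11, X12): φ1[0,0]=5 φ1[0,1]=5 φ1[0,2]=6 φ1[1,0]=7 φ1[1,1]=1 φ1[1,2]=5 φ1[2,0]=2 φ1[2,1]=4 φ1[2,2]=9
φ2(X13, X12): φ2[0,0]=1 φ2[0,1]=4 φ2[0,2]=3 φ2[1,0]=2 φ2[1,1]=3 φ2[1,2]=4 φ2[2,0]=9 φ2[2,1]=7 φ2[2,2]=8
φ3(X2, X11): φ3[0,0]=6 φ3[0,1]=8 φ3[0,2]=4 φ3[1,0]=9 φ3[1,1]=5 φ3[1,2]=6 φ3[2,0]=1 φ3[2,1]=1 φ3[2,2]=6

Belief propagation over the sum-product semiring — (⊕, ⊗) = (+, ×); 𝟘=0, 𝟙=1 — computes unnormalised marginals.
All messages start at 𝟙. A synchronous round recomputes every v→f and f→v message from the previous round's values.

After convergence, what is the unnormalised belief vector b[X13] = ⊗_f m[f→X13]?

b[X13] = [24454, 29278, 83292]

init: all messages = 𝟙 over 3 values
r1 m[φ0→X10] = [19, 14, 15]
r1 m[φ0→X12] = [21, 17, 10]
r1 m[φ1→X11] = [16, 13, 15]
r1 m[φ1→X12] = [14, 10, 20]
r1 m[φ2→X13] = [8, 9, 24]
r1 m[φ2→X12] = [12, 14, 15]
r1 m[φ3→X2] = [18, 20, 8]
r1 m[φ3→X11] = [16, 14, 16]
r1 m[X10→φ0] = [1, 1, 1]
r1 m[X2→φ3] = [1, 1, 1]
r1 m[X13→φ2] = [1, 1, 1]
r1 m[X11→φ1] = [1, 1, 1]
r1 m[X11→φ3] = [1, 1, 1]
r1 m[X12→φ0] = [1, 1, 1]
r1 m[X12→φ1] = [1, 1, 1]
r1 m[X12→φ2] = [1, 1, 1]
r2 m[φ0→X10] = [19, 14, 15]
r2 m[φ0→X12] = [21, 17, 10]
r2 m[φ1→X11] = [16, 13, 15]
r2 m[φ1→X12] = [14, 10, 20]
r2 m[φ2→X13] = [8, 9, 24]
r2 m[φ2→X12] = [12, 14, 15]
r2 m[φ3→X2] = [18, 20, 8]
r2 m[φ3→X11] = [16, 14, 16]
r2 m[X10→φ0] = [1, 1, 1]
r2 m[X2→φ3] = [1, 1, 1]
r2 m[X13→φ2] = [1, 1, 1]
r2 m[X11→φ1] = [16, 14, 16]
r2 m[X11→φ3] = [16, 13, 15]
r2 m[X12→φ0] = [168, 140, 300]
r2 m[X12→φ1] = [252, 238, 150]
r2 m[X12→φ2] = [294, 170, 200]
r3 m[φ0→X10] = [3872, 2260, 2776]
r3 m[φ0→X12] = [21, 17, 10]
r3 m[φ1→X11] = [3350, 2752, 2806]
r3 m[φ1→X12] = [210, 158, 310]
r3 m[φ2→X13] = [1574, 1898, 5436]
r3 m[φ2→X12] = [12, 14, 15]
r3 m[φ3→X2] = [260, 299, 119]
r3 m[φ3→X11] = [16, 14, 16]
r3 m[X10→φ0] = [1, 1, 1]
r3 m[X2→φ3] = [1, 1, 1]
r3 m[X13→φ2] = [1, 1, 1]
r3 m[X11→φ1] = [16, 14, 16]
r3 m[X11→φ3] = [16, 13, 15]
r3 m[X12→φ0] = [168, 140, 300]
r3 m[X12→φ1] = [252, 238, 150]
r3 m[X12→φ2] = [294, 170, 200]
r4 m[φ0→X10] = [3872, 2260, 2776]
r4 m[φ0→X12] = [21, 17, 10]
r4 m[φ1→X11] = [3350, 2752, 2806]
r4 m[φ1→X12] = [210, 158, 310]
r4 m[φ2→X13] = [1574, 1898, 5436]
r4 m[φ2→X12] = [12, 14, 15]
r4 m[φ3→X2] = [260, 299, 119]
r4 m[φ3→X11] = [16, 14, 16]
r4 m[X10→φ0] = [1, 1, 1]
r4 m[X2→φ3] = [1, 1, 1]
r4 m[X13→φ2] = [1, 1, 1]
r4 m[X11→φ1] = [16, 14, 16]
r4 m[X11→φ3] = [3350, 2752, 2806]
r4 m[X12→φ0] = [2520, 2212, 4650]
r4 m[X12→φ1] = [252, 238, 150]
r4 m[X12→φ2] = [4410, 2686, 3100]
r5 m[φ0→X10] = [59428, 34946, 42650]
r5 m[φ0→X12] = [21, 17, 10]
r5 m[φ1→X11] = [3350, 2752, 2806]
r5 m[φ1→X12] = [210, 158, 310]
r5 m[φ2→X13] = [24454, 29278, 83292]
r5 m[φ2→X12] = [12, 14, 15]
r5 m[φ3→X2] = [53340, 60746, 22938]
r5 m[φ3→X11] = [16, 14, 16]
r5 m[X10→φ0] = [1, 1, 1]
r5 m[X2→φ3] = [1, 1, 1]
r5 m[X13→φ2] = [1, 1, 1]
r5 m[X11→φ1] = [16, 14, 16]
r5 m[X11→φ3] = [3350, 2752, 2806]
r5 m[X12→φ0] = [2520, 2212, 4650]
r5 m[X12→φ1] = [252, 238, 150]
r5 m[X12→φ2] = [4410, 2686, 3100]
r6 m[φ0→X10] = [59428, 34946, 42650]
r6 m[φ0→X12] = [21, 17, 10]
r6 m[φ1→X11] = [3350, 2752, 2806]
r6 m[φ1→X12] = [210, 158, 310]
r6 m[φ2→X13] = [24454, 29278, 83292]
r6 m[φ2→X12] = [12, 14, 15]
r6 m[φ3→X2] = [53340, 60746, 22938]
r6 m[φ3→X11] = [16, 14, 16]
r6 m[X10→φ0] = [1, 1, 1]
r6 m[X2→φ3] = [1, 1, 1]
r6 m[X13→φ2] = [1, 1, 1]
r6 m[X11→φ1] = [16, 14, 16]
r6 m[X11→φ3] = [3350, 2752, 2806]
r6 m[X12→φ0] = [2520, 2212, 4650]
r6 m[X12→φ1] = [252, 238, 150]
r6 m[X12→φ2] = [4410, 2686, 3100]
fixed point reached at round 6
b[X13] = ⊗ incoming = [24454, 29278, 83292]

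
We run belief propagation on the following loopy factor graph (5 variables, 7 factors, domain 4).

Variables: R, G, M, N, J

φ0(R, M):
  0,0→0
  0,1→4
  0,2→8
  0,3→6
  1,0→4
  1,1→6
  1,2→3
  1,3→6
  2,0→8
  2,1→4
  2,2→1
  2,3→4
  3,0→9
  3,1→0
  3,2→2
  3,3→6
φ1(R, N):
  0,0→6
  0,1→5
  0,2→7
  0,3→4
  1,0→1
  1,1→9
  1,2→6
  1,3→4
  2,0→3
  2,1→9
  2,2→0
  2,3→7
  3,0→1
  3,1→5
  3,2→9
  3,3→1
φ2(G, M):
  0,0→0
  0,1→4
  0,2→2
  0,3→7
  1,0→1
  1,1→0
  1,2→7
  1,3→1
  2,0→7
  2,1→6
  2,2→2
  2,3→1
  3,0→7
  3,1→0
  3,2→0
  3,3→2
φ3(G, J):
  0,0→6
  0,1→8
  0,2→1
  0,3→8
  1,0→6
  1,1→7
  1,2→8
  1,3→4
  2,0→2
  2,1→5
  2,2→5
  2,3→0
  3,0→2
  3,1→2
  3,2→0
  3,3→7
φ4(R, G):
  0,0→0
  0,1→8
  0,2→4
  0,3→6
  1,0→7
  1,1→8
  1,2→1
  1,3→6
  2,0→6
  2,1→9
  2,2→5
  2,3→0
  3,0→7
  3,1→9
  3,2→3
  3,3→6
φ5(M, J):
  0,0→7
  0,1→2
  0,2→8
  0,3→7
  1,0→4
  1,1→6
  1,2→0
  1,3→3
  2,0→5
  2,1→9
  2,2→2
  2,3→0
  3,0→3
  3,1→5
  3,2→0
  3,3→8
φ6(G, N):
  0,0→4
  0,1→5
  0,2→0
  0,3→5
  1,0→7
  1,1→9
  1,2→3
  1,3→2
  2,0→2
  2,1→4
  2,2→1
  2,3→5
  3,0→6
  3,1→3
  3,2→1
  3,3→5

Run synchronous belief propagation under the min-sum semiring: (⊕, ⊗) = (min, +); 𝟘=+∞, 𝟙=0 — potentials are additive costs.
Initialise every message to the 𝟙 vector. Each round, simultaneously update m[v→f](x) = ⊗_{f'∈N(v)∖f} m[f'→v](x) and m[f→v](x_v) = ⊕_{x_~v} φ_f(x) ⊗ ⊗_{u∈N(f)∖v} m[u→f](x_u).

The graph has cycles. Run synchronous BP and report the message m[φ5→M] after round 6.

init: all messages = 𝟙 over 4 values
r1 m[φ0→R] = [0, 3, 1, 0]
r1 m[φ0→M] = [0, 0, 1, 4]
r1 m[φ1→R] = [4, 1, 0, 1]
r1 m[φ1→N] = [1, 5, 0, 1]
r1 m[φ2→G] = [0, 0, 1, 0]
r1 m[φ2→M] = [0, 0, 0, 1]
r1 m[φ3→G] = [1, 4, 0, 0]
r1 m[φ3→J] = [2, 2, 0, 0]
r1 m[φ4→R] = [0, 1, 0, 3]
r1 m[φ4→G] = [0, 8, 1, 0]
r1 m[φ5→M] = [2, 0, 0, 0]
r1 m[φ5→J] = [3, 2, 0, 0]
r1 m[φ6→G] = [0, 2, 1, 1]
r1 m[φ6→N] = [2, 3, 0, 2]
r1 m[R→φ0] = [0, 0, 0, 0]
r1 m[R→φ1] = [0, 0, 0, 0]
r1 m[R→φ4] = [0, 0, 0, 0]
r1 m[G→φ2] = [0, 0, 0, 0]
r1 m[G→φ3] = [0, 0, 0, 0]
r1 m[G→φ4] = [0, 0, 0, 0]
r1 m[G→φ6] = [0, 0, 0, 0]
r1 m[M→φ0] = [0, 0, 0, 0]
r1 m[M→φ2] = [0, 0, 0, 0]
r1 m[M→φ5] = [0, 0, 0, 0]
r1 m[N→φ1] = [0, 0, 0, 0]
r1 m[N→φ6] = [0, 0, 0, 0]
r1 m[J→φ3] = [0, 0, 0, 0]
r1 m[J→φ5] = [0, 0, 0, 0]
r2 m[φ0→R] = [0, 3, 1, 0]
r2 m[φ0→M] = [0, 0, 1, 4]
r2 m[φ1→R] = [4, 1, 0, 1]
r2 m[φ1→N] = [1, 5, 0, 1]
r2 m[φ2→G] = [0, 0, 1, 0]
r2 m[φ2→M] = [0, 0, 0, 1]
r2 m[φ3→G] = [1, 4, 0, 0]
r2 m[φ3→J] = [2, 2, 0, 0]
r2 m[φ4→R] = [0, 1, 0, 3]
r2 m[φ4→G] = [0, 8, 1, 0]
r2 m[φ5→M] = [2, 0, 0, 0]
r2 m[φ5→J] = [3, 2, 0, 0]
r2 m[φ6→G] = [0, 2, 1, 1]
r2 m[φ6→N] = [2, 3, 0, 2]
r2 m[R→φ0] = [4, 2, 0, 4]
r2 m[R→φ1] = [0, 4, 1, 3]
r2 m[R→φ4] = [4, 4, 1, 1]
r2 m[G→φ2] = [1, 14, 2, 1]
r2 m[G→φ3] = [0, 10, 3, 1]
r2 m[G→φ4] = [1, 6, 2, 1]
r2 m[G→φ6] = [1, 12, 2, 0]
r2 m[M→φ0] = [2, 0, 0, 1]
r2 m[M→φ2] = [2, 0, 1, 4]
r2 m[M→φ5] = [0, 0, 1, 5]
r2 m[N→φ1] = [2, 3, 0, 2]
r2 m[N→φ6] = [1, 5, 0, 1]
r2 m[J→φ3] = [3, 2, 0, 0]
r2 m[J→φ5] = [2, 2, 0, 0]
r3 m[φ0→R] = [2, 3, 1, 0]
r3 m[φ0→M] = [4, 4, 1, 4]
r3 m[φ1→R] = [6, 3, 0, 3]
r3 m[φ1→N] = [4, 5, 1, 4]
r3 m[φ2→G] = [2, 0, 3, 0]
r3 m[φ2→M] = [1, 1, 1, 3]
r3 m[φ3→G] = [1, 4, 0, 0]
r3 m[φ3→J] = [3, 3, 1, 3]
r3 m[φ4→R] = [1, 3, 1, 5]
r3 m[φ4→G] = [4, 10, 4, 1]
r3 m[φ5→M] = [4, 0, 0, 0]
r3 m[φ5→J] = [4, 2, 0, 1]
r3 m[φ6→G] = [0, 3, 1, 1]
r3 m[φ6→N] = [4, 3, 1, 5]
r3 m[R→φ0] = [4, 2, 0, 4]
r3 m[R→φ1] = [0, 4, 1, 3]
r3 m[R→φ4] = [4, 4, 1, 1]
r3 m[G→φ2] = [1, 14, 2, 1]
r3 m[G→φ3] = [0, 10, 3, 1]
r3 m[G→φ4] = [1, 6, 2, 1]
r3 m[G→φ6] = [1, 12, 2, 0]
r3 m[M→φ0] = [2, 0, 0, 1]
r3 m[M→φ2] = [2, 0, 1, 4]
r3 m[M→φ5] = [0, 0, 1, 5]
r3 m[N→φ1] = [2, 3, 0, 2]
r3 m[N→φ6] = [1, 5, 0, 1]
r3 m[J→φ3] = [3, 2, 0, 0]
r3 m[J→φ5] = [2, 2, 0, 0]
r4 m[φ0→R] = [2, 3, 1, 0]
r4 m[φ0→M] = [4, 4, 1, 4]
r4 m[φ1→R] = [6, 3, 0, 3]
r4 m[φ1→N] = [4, 5, 1, 4]
r4 m[φ2→G] = [2, 0, 3, 0]
r4 m[φ2→M] = [1, 1, 1, 3]
r4 m[φ3→G] = [1, 4, 0, 0]
r4 m[φ3→J] = [3, 3, 1, 3]
r4 m[φ4→R] = [1, 3, 1, 5]
r4 m[φ4→G] = [4, 10, 4, 1]
r4 m[φ5→M] = [4, 0, 0, 0]
r4 m[φ5→J] = [4, 2, 0, 1]
r4 m[φ6→G] = [0, 3, 1, 1]
r4 m[φ6→N] = [4, 3, 1, 5]
r4 m[R→φ0] = [7, 6, 1, 8]
r4 m[R→φ1] = [3, 6, 2, 5]
r4 m[R→φ4] = [8, 6, 1, 3]
r4 m[G→φ2] = [5, 17, 5, 2]
r4 m[G→φ3] = [6, 13, 8, 2]
r4 m[G→φ4] = [3, 7, 4, 1]
r4 m[G→φ6] = [7, 14, 7, 1]
r4 m[M→φ0] = [5, 1, 1, 3]
r4 m[M→φ2] = [8, 4, 1, 4]
r4 m[M→φ5] = [5, 5, 2, 7]
r4 m[N→φ1] = [4, 3, 1, 5]
r4 m[N→φ6] = [4, 5, 1, 4]
r4 m[J→φ3] = [4, 2, 0, 1]
r4 m[J→φ5] = [3, 3, 1, 3]
r5 m[φ0→R] = [5, 4, 2, 1]
r5 m[φ0→M] = [7, 5, 2, 5]
r5 m[φ1→R] = [8, 5, 1, 5]
r5 m[φ1→N] = [5, 8, 2, 6]
r5 m[φ2→G] = [3, 4, 3, 1]
r5 m[φ2→M] = [5, 2, 2, 4]
r5 m[φ3→G] = [1, 5, 1, 0]
r5 m[φ3→J] = [4, 4, 2, 8]
r5 m[φ4→R] = [3, 5, 1, 7]
r5 m[φ4→G] = [7, 10, 6, 1]
r5 m[φ5→M] = [5, 1, 3, 1]
r5 m[φ5→J] = [7, 7, 4, 2]
r5 m[φ6→G] = [1, 4, 2, 2]
r5 m[φ6→N] = [7, 4, 2, 6]
r5 m[R→φ0] = [7, 6, 1, 8]
r5 m[R→φ1] = [3, 6, 2, 5]
r5 m[R→φ4] = [8, 6, 1, 3]
r5 m[G→φ2] = [5, 17, 5, 2]
r5 m[G→φ3] = [6, 13, 8, 2]
r5 m[G→φ4] = [3, 7, 4, 1]
r5 m[G→φ6] = [7, 14, 7, 1]
r5 m[M→φ0] = [5, 1, 1, 3]
r5 m[M→φ2] = [8, 4, 1, 4]
r5 m[M→φ5] = [5, 5, 2, 7]
r5 m[N→φ1] = [4, 3, 1, 5]
r5 m[N→φ6] = [4, 5, 1, 4]
r5 m[J→φ3] = [4, 2, 0, 1]
r5 m[J→φ5] = [3, 3, 1, 3]
r6 m[φ0→R] = [5, 4, 2, 1]
r6 m[φ0→M] = [7, 5, 2, 5]
r6 m[φ1→R] = [8, 5, 1, 5]
r6 m[φ1→N] = [5, 8, 2, 6]
r6 m[φ2→G] = [3, 4, 3, 1]
r6 m[φ2→M] = [5, 2, 2, 4]
r6 m[φ3→G] = [1, 5, 1, 0]
r6 m[φ3→J] = [4, 4, 2, 8]
r6 m[φ4→R] = [3, 5, 1, 7]
r6 m[φ4→G] = [7, 10, 6, 1]
r6 m[φ5→M] = [5, 1, 3, 1]
r6 m[φ5→J] = [7, 7, 4, 2]
r6 m[φ6→G] = [1, 4, 2, 2]
r6 m[φ6→N] = [7, 4, 2, 6]
r6 m[R→φ0] = [11, 10, 2, 12]
r6 m[R→φ1] = [8, 9, 3, 8]
r6 m[R→φ4] = [13, 9, 3, 6]
r6 m[G→φ2] = [9, 19, 9, 3]
r6 m[G→φ3] = [11, 18, 11, 4]
r6 m[G→φ4] = [5, 13, 6, 3]
r6 m[G→φ6] = [11, 19, 10, 2]
r6 m[M→φ0] = [10, 3, 5, 5]
r6 m[M→φ2] = [12, 6, 5, 6]
r6 m[M→φ5] = [12, 7, 4, 9]
r6 m[N→φ1] = [7, 4, 2, 6]
r6 m[N→φ6] = [5, 8, 2, 6]
r6 m[J→φ3] = [7, 7, 4, 2]
r6 m[J→φ5] = [4, 4, 2, 8]

message @ round 6 = [5, 1, 3, 1]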